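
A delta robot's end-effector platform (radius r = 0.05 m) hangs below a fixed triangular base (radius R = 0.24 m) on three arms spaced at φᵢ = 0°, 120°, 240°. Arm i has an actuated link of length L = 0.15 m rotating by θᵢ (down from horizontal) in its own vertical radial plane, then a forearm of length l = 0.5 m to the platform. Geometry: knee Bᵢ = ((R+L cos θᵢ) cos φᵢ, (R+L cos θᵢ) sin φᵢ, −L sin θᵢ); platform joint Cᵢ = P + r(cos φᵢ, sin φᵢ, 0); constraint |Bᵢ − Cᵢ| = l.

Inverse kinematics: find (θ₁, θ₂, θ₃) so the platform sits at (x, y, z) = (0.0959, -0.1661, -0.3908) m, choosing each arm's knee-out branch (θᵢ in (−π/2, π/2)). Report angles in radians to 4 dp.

rotate P by −φ1: (0.0959, -0.1661, -0.3908)
  A=0.0941, B=-0.3908, C=(l²−L²−A²−y'²−z²)/(2L)=0.1278
  θ1 = atan2(B,A) + arccos(C/0.4020) = -0.0872
rotate P by −φ2: (-0.1918, 0.0000, -0.3908)
  A=0.3818, B=-0.3908, C=(l²−L²−A²−y'²−z²)/(2L)=-0.2366
  √(A²+B²)=0.5463;  θ2 = -0.7971+2.0188 ≈ 1.2217
arm 3 (φ=240.0°): x'=0.0959, y'=0.1661
  e−x'=0.0941;  (l²−L²−(e−x')²−y'²−z²)/2L = 0.1278
  γ=atan2(-0.3908,0.0941)=-1.3345;  ψ=arccos(0.3179)=1.2473;  θ3=γ+ψ≈-0.0872

θ₁ = -0.0872, θ₂ = 1.2217, θ₃ = -0.0872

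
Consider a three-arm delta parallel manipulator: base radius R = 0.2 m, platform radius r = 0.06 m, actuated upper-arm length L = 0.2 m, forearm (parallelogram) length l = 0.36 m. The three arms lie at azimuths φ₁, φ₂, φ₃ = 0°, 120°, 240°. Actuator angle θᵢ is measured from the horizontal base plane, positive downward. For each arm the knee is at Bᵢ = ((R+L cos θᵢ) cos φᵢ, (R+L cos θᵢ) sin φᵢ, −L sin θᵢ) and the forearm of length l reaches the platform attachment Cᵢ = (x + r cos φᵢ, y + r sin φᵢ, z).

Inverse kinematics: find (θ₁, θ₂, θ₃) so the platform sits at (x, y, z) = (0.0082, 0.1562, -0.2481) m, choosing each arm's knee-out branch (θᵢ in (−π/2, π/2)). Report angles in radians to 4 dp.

arm 1 (φ=0.0°): x'=0.0082, y'=0.1562
  e−x'=0.1318;  (l²−L²−(e−x')²−y'²−z²)/2L = -0.0343
  γ=atan2(-0.2481,0.1318)=-1.0825;  ψ=arccos(-0.1221)=1.6932;  θ1=γ+ψ≈0.6108
arm 2 (φ=120.0°): x'=0.1312, y'=-0.0852
  A=0.0088, B=-0.2481, C=(l²−L²−A²−y'²−z²)/(2L)=0.0518
  √(A²+B²)=0.2483;  θ2 = -1.5352+1.3607 ≈ -0.1745
φ3=240.0° → target in arm frame (-0.1394, -0.0710)
  A cos θ + B sin θ = C:  0.2794·cos θ + -0.2481·sin θ = -0.1376
  √(A²+B²)=0.3736;  θ3 = -0.7262+1.9480 ≈ 1.2218

θ₁ = 0.6108, θ₂ = -0.1745, θ₃ = 1.2218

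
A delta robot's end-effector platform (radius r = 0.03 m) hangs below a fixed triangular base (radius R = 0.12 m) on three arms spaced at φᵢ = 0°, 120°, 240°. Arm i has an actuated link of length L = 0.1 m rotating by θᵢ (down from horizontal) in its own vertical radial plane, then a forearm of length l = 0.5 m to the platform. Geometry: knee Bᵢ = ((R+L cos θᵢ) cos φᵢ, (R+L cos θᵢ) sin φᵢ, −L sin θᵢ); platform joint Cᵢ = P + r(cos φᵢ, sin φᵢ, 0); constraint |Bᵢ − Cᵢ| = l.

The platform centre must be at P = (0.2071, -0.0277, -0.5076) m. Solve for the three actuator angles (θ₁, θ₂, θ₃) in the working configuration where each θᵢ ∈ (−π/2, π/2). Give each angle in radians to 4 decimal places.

φ1=0.0° → target in arm frame (0.2071, -0.0277)
  e−x'=-0.1171;  (l²−L²−(e−x')²−y'²−z²)/2L = -0.1607
  √(A²+B²)=0.5209;  θ1 = -1.7975+1.8844 ≈ 0.0868
φ2=120.0° → target in arm frame (-0.1275, -0.1655)
  A cos θ + B sin θ = C:  0.2175·cos θ + -0.5076·sin θ = -0.4619
  θ2 = atan2(B,A) + arccos(C/0.5523) = 1.3954
rotate P by −φ3: (-0.0796, 0.1932, -0.5076)
  A cos θ + B sin θ = C:  0.1696·cos θ + -0.5076·sin θ = -0.4187
  √(A²+B²)=0.5352;  θ3 = -1.2484+2.4692 ≈ 1.2208

θ₁ = 0.0868, θ₂ = 1.3954, θ₃ = 1.2208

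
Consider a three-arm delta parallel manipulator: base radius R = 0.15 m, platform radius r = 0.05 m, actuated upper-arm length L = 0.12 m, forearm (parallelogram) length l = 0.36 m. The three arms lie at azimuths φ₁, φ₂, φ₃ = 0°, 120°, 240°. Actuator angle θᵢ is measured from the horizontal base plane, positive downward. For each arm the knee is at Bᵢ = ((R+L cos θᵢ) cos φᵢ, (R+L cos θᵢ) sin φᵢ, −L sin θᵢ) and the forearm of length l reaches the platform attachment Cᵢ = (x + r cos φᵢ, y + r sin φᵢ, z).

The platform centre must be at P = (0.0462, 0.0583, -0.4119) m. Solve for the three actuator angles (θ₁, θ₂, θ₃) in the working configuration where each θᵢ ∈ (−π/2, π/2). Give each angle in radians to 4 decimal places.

θ₁ = 0.7852, θ₂ = 0.8725, θ₃ = 1.3091

arm 1 (φ=0.0°): x'=0.0462, y'=0.0583
  e−x'=0.0538;  (l²−L²−(e−x')²−y'²−z²)/2L = -0.2531
  θ1 = atan2(B,A) + arccos(C/0.4154) = 0.7852
arm 2 (φ=120.0°): x'=0.0274, y'=-0.0692
  e−x'=0.0726;  (l²−L²−(e−x')²−y'²−z²)/2L = -0.2688
  √(A²+B²)=0.4183;  θ2 = -1.3963+2.2688 ≈ 0.8725
rotate P by −φ3: (-0.0736, 0.0109, -0.4119)
  e−x'=0.1736;  (l²−L²−(e−x')²−y'²−z²)/2L = -0.3530
  γ=atan2(-0.4119,0.1736)=-1.1719;  ψ=arccos(-0.7897)=2.4811;  θ3=γ+ψ≈1.3091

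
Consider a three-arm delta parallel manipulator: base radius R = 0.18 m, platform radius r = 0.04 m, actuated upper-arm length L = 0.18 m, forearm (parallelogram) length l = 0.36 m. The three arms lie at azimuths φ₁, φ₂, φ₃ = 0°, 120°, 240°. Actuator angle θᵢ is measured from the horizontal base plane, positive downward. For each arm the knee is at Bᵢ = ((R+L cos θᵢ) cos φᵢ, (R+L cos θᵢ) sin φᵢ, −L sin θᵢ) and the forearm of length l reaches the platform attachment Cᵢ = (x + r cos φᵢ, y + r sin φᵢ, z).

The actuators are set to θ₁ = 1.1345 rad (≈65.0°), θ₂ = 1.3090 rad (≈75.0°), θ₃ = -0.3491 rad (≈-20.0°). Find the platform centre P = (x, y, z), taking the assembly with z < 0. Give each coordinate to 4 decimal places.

φ1=0.0°: virtual centre (0.2161, 0.0000, -0.1631), radius l
centre 2 = (0.1866·cos120.0°, 0.1866·sin120.0°, -0.1739) = (-0.0933, 0.1616, -0.1739)
arm 3 at φ=240.0°: ρ3 = 0.3091;  centre 3 = (-0.1546, -0.2677, 0.0616)
subtract pairs → two planes through P
[-0.6187 0.3232 -0.0215]·P = -0.0083;  [-0.7413 -0.5355 0.4494]·P = 0.0261
det = 0.5709;  x = -0.0070+0.2343z,  y = -0.0390+0.5150z
quadratic in z: (1.3201)z²+(0.1816)z+(-0.0517)=0, √Δ=0.5532 → z ∈ {-0.2783, 0.1407}; z = -0.2783 (taking z<0)
x = -0.0722, y = -0.1823

(-0.0722, -0.1823, -0.2783)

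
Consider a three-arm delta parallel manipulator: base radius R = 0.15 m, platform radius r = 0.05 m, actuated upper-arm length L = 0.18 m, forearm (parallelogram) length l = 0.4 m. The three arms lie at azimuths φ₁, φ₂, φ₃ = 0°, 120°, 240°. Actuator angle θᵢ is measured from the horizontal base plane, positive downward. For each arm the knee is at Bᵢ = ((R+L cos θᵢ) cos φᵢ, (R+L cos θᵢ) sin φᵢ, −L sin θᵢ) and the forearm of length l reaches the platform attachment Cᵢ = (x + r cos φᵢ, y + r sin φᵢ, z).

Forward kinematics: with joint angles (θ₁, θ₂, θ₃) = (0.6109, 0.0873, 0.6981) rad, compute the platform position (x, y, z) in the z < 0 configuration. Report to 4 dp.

φ1=0.0°: virtual centre (0.2474, 0.0000, -0.1032), radius l
S2 = (0.2793·cos120.0°, 0.2793·sin120.0°, -0.0157) = (-0.1397, 0.2419, -0.0157)
φ3=240.0°: virtual centre (-0.1189, -0.2060, -0.1157), radius l
subtract pairs → two planes through P
plane₁₂: -0.7742x+0.4838y+0.1751z = 0.0064
det = 0.6735;  x = -0.0025+0.0892z,  y = 0.0091+-0.2191z
sphere 1 gives Az²+Bz+C=0 with A=1.0560, B=0.1579, C=-0.0868;  B²−4AC=0.3914;  roots -0.3710, 0.2215;  negative root z = -0.3710
x = -0.0356, y = 0.0904

(-0.0356, 0.0904, -0.3710)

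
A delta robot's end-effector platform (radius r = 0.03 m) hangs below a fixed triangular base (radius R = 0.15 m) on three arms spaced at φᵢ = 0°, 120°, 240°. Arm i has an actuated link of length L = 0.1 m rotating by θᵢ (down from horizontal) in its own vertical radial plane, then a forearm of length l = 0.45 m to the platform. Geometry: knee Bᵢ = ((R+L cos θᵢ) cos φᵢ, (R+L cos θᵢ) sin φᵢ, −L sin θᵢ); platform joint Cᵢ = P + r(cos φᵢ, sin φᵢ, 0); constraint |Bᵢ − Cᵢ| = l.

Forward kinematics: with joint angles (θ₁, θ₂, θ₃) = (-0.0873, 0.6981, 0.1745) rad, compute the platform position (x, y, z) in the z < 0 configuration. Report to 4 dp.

(0.0692, -0.0630, -0.4107)

arm 1 at φ=0.0°: e+L cos θ1 = 0.2196;  S1 = (0.2196, 0.0000, 0.0087)
arm 2 at φ=120.0°: e+L cos θ2 = 0.1966;  S2 = (-0.0983, 0.1703, -0.0643)
arm 3 at φ=240.0°: e+L cos θ3 = 0.2185;  S3 = (-0.1092, -0.1892, -0.0174)
eliminate P² terms by subtracting sphere 1 from 2 and 3
[-0.6358 0.3405 -0.1460]·P = -0.0055;  [-0.6577 -0.3784 -0.0522]·P = -0.0003
det = 0.4646;  x = 0.0047+-0.1571z,  y = -0.0074+0.1353z
sphere 1 gives Az²+Bz+C=0 with A=1.0430, B=0.0481, C=-0.1562;  B²−4AC=0.6539;  roots -0.4107, 0.3646;  negative root z = -0.4107
x = 0.0692, y = -0.0630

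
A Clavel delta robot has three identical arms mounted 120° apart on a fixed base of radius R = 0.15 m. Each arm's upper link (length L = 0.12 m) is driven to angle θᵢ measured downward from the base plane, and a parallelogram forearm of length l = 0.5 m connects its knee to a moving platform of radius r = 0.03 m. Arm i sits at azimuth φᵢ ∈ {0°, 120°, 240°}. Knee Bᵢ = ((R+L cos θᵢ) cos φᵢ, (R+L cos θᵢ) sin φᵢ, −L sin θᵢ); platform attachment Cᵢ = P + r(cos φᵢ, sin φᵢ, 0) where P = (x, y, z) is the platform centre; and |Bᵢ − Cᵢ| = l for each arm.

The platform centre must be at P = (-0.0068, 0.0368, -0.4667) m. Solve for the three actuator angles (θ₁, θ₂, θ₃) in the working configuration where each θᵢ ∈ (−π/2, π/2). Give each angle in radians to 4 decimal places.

θ₁ = 0.2622, θ₂ = 0.0876, θ₃ = 0.3492

φ1=0.0° → target in arm frame (-0.0068, 0.0368)
  A=0.1268, B=-0.4667, C=(l²−L²−A²−y'²−z²)/(2L)=0.0015
  θ1 = atan2(B,A) + arccos(C/0.4836) = 0.2622
rotate P by −φ2: (0.0353, -0.0125, -0.4667)
  A=0.0847, B=-0.4667, C=(l²−L²−A²−y'²−z²)/(2L)=0.0436
  γ=atan2(-0.4667,0.0847)=-1.3912;  ψ=arccos(0.0918)=1.4788;  θ2=γ+ψ≈0.0876
φ3=240.0° → target in arm frame (-0.0285, -0.0243)
  A cos θ + B sin θ = C:  0.1485·cos θ + -0.4667·sin θ = -0.0202
  γ=atan2(-0.4667,0.1485)=-1.2628;  ψ=arccos(-0.0412)=1.6120;  θ3=γ+ψ≈0.3492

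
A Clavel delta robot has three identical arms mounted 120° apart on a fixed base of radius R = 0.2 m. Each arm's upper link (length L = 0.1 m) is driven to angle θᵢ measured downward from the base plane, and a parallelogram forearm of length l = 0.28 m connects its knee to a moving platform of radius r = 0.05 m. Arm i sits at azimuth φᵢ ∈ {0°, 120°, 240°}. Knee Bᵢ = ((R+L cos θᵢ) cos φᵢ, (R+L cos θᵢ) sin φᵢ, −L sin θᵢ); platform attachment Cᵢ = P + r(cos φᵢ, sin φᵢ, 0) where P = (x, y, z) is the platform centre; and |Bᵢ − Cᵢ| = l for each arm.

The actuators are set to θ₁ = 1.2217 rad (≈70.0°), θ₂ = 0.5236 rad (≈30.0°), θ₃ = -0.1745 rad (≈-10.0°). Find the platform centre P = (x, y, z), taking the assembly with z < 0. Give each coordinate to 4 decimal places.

(-0.0765, -0.0337, -0.1904)

arm 1 at φ=0.0°: ρ1 = 0.1842;  S1 = (0.1842, 0.0000, -0.0940)
S2 = (0.2366·cos120.0°, 0.2366·sin120.0°, -0.0500) = (-0.1183, 0.2049, -0.0500)
φ3=240.0°: virtual centre (-0.1242, -0.2152, 0.0174), radius l
subtract pairs → two planes through P
plane₁₂: -0.6050x+0.4098y+0.0879z = 0.0157
Cramer: x(z) = -0.0286+0.2516z;  y(z) = -0.0038+0.1568z
sphere 1 gives Az²+Bz+C=0 with A=1.0879, B=0.0797, C=-0.0243;  B²−4AC=0.1120;  roots -0.1904, 0.1172;  negative root z = -0.1904
x = -0.0765, y = -0.0337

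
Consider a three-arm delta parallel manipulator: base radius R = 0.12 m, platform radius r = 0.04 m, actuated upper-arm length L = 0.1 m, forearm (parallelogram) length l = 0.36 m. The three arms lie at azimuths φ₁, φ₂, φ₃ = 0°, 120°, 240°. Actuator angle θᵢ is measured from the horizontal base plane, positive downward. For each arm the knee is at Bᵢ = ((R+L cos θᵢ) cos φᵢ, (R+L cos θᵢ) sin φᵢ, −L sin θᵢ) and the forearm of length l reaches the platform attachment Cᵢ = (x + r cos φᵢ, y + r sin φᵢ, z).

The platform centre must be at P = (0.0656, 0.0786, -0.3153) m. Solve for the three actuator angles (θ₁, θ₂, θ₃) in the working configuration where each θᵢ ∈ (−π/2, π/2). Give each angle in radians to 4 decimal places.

φ1=0.0° → target in arm frame (0.0656, 0.0786)
  e−x'=0.0144;  (l²−L²−(e−x')²−y'²−z²)/2L = 0.0690
  θ1 = atan2(B,A) + arccos(C/0.3156) = -0.1748
φ2=120.0° → target in arm frame (0.0353, -0.0961)
  A cos θ + B sin θ = C:  0.0447·cos θ + -0.3153·sin θ = 0.0447
  √(A²+B²)=0.3185;  θ2 = -1.4299+1.4298 ≈ 0.0000
arm 3 (φ=240.0°): x'=-0.1009, y'=0.0175
  A cos θ + B sin θ = C:  0.1809·cos θ + -0.3153·sin θ = -0.0642
  √(A²+B²)=0.3635;  θ3 = -1.0500+1.7483 ≈ 0.6983

θ₁ = -0.1748, θ₂ = 0.0000, θ₃ = 0.6983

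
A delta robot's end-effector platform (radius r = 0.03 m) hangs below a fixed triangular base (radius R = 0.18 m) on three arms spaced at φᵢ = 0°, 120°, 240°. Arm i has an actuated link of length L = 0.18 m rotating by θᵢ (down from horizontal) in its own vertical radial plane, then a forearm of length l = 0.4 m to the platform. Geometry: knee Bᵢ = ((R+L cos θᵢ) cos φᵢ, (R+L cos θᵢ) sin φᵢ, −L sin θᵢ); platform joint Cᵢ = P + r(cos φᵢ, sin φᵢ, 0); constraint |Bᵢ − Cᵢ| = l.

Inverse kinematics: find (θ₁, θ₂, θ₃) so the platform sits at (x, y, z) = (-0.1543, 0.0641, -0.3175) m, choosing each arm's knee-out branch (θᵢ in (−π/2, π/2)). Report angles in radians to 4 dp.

θ₁ = 1.2215, θ₂ = -0.0872, θ₃ = 0.5236

rotate P by −φ1: (-0.1543, 0.0641, -0.3175)
  A cos θ + B sin θ = C:  0.3043·cos θ + -0.3175·sin θ = -0.1942
  γ=atan2(-0.3175,0.3043)=-0.8066;  ψ=arccos(-0.4416)=2.0282;  θ1=γ+ψ≈1.2215
rotate P by −φ2: (0.1327, 0.1016, -0.3175)
  A cos θ + B sin θ = C:  0.0173·cos θ + -0.3175·sin θ = 0.0449
  γ=atan2(-0.3175,0.0173)=-1.5162;  ψ=arccos(0.1413)=1.4290;  θ2=γ+ψ≈-0.0872
φ3=240.0° → target in arm frame (0.0216, -0.1657)
  A=0.1284, B=-0.3175, C=(l²−L²−A²−y'²−z²)/(2L)=-0.0476
  θ3 = atan2(B,A) + arccos(C/0.3425) = 0.5236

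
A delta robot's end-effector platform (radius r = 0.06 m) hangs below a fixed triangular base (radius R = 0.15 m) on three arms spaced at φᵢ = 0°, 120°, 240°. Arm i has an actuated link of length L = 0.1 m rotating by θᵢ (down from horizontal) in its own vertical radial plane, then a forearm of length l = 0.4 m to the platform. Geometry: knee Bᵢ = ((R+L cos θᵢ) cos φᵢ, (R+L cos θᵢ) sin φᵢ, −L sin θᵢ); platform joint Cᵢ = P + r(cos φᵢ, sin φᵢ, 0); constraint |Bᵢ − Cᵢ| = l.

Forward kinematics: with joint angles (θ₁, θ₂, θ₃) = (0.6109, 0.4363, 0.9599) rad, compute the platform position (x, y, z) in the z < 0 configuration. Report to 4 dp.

(0.0146, 0.0698, -0.4184)

φ1=0.0°: virtual centre (0.1719, 0.0000, -0.0574), radius l
S2 = (0.1806·cos120.0°, 0.1806·sin120.0°, -0.0423) = (-0.0903, 0.1564, -0.0423)
arm 3 at φ=240.0°: (R−r)+L cos θ3 = 0.1474;  S3 = (-0.0737, -0.1276, -0.0819)
eliminate P² terms by subtracting sphere 1 from 2 and 3
linear system: -0.5245x+0.3129y = 0.0016−0.0302z; -0.4912x+-0.2552y = -0.0044−-0.0491z
Cramer: x(z) = 0.0034-0.0266z;  y(z) = 0.0107-0.1412z
into |P−S₁|² = l²: 1.0206z² + 0.1207z + -0.1282 = 0;  Δ = 0.5380;  z = -0.4184 or 0.3002 → z<0 root = -0.4184
x = 0.0146, y = 0.0698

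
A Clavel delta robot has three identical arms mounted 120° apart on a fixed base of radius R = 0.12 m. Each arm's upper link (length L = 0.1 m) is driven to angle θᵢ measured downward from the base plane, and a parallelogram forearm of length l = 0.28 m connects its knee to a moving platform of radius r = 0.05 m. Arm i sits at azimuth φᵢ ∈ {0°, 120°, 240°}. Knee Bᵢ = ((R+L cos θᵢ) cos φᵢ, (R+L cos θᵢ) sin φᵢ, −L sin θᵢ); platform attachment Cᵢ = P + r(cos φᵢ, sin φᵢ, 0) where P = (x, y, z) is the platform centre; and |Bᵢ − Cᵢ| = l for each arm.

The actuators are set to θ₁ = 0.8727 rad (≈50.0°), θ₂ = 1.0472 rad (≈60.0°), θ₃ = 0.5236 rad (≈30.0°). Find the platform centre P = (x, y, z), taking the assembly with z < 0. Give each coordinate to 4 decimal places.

arm 1 at φ=0.0°: e+L cos θ1 = 0.1343;  O1 = (0.1343, 0.0000, -0.0766)
O2 = (0.1200·cos120.0°, 0.1200·sin120.0°, -0.0866) = (-0.0600, 0.1039, -0.0866)
arm 3 at φ=240.0°: e+L cos θ3 = 0.1566;  O3 = (-0.0783, -0.1356, -0.0500)
|O₂|²−|O₁|² = -0.0020;  |O₃|²−|O₁|² = 0.0031
[-0.3886 0.2078 -0.0200]·P = -0.0020;  [-0.4252 -0.2712 0.0532]·P = 0.0031
det = 0.1938;  x = -0.0006+0.0291z,  y = -0.0107+0.1506z
into |P−O₁|² = l²: 1.0235z² + 0.1422z + -0.0542 = 0;  Δ = 0.2423;  z = -0.3099 or 0.1710 → z<0 root = -0.3099
x = -0.0096, y = -0.0573

(-0.0096, -0.0573, -0.3099)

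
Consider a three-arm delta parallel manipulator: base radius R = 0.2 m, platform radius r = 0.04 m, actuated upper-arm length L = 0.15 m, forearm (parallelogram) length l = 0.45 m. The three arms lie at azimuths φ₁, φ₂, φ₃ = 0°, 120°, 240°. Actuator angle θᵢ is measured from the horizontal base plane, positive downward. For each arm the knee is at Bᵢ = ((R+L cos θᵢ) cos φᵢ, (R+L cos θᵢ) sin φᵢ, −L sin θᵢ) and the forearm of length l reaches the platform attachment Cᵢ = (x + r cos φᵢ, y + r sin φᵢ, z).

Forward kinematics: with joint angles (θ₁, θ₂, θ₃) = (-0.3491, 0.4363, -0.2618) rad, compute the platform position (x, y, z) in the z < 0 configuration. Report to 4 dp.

φ1=0.0°: virtual centre (0.3010, 0.0000, 0.0513), radius l
φ2=120.0°: virtual centre (-0.1480, 0.2563, -0.0634), radius l
φ3=240.0°: virtual centre (-0.1524, -0.2640, 0.0388), radius l
eliminate P² terms by subtracting sphere 1 from 2 and 3
[-0.8979 0.5126 -0.2294]·P = -0.0016;  [-0.9068 -0.5281 -0.0250]·P = 0.0013
Cramer: x(z) = 0.0002-0.1426z;  y(z) = -0.0028+0.1977z
into |P−S₁|² = l²: 1.0594z² + -0.0179z + -0.1094 = 0;  Δ = 0.4640;  z = -0.3130 or 0.3299 → z<0 root = -0.3130
x = 0.0449, y = -0.0646

(0.0449, -0.0646, -0.3130)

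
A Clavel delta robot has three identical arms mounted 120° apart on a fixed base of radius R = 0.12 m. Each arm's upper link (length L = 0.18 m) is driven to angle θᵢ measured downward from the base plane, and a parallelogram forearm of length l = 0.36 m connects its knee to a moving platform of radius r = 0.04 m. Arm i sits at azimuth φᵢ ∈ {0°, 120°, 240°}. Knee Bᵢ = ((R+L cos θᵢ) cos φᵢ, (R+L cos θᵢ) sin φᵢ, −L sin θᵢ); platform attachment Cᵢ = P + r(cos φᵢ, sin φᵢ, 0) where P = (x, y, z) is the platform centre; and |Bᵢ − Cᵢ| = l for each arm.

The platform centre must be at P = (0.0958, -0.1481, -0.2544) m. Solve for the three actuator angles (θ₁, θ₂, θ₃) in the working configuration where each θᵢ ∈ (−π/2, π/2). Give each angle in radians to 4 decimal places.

θ₁ = -0.1745, θ₂ = 1.0473, θ₃ = -0.0870

rotate P by −φ1: (0.0958, -0.1481, -0.2544)
  e−x'=-0.0158;  (l²−L²−(e−x')²−y'²−z²)/2L = 0.0286
  θ1 = atan2(B,A) + arccos(C/0.2549) = -0.1745
rotate P by −φ2: (-0.1762, -0.0089, -0.2544)
  A=0.2562, B=-0.2544, C=(l²−L²−A²−y'²−z²)/(2L)=-0.0923
  √(A²+B²)=0.3610;  θ2 = -0.7820+1.8292 ≈ 1.0473
arm 3 (φ=240.0°): x'=0.0804, y'=0.1570
  e−x'=-0.0004;  (l²−L²−(e−x')²−y'²−z²)/2L = 0.0217
  θ3 = atan2(B,A) + arccos(C/0.2544) = -0.0870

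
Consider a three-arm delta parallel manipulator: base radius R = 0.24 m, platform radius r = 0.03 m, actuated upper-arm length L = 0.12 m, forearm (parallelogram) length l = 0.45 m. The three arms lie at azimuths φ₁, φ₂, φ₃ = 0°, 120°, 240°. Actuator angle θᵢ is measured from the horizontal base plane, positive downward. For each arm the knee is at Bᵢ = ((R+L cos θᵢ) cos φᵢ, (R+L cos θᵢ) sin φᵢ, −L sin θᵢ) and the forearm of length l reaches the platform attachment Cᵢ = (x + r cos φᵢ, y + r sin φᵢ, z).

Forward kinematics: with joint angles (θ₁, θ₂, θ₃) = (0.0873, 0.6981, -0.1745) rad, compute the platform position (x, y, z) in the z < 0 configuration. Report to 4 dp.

(0.0198, -0.0697, -0.3294)

arm 1 at φ=0.0°: ρ1 = 0.3295;  centre 1 = (0.3295, 0.0000, -0.0105)
centre 2 = (0.3019·cos120.0°, 0.3019·sin120.0°, -0.0771) = (-0.1510, 0.2615, -0.0771)
arm 3 at φ=240.0°: ρ3 = 0.3282;  centre 3 = (-0.1641, -0.2842, 0.0208)
subtract pairs → two planes through P
[-0.9610 0.5230 -0.1333]·P = -0.0116;  [-0.9873 -0.5684 0.0626]·P = -0.0006
det = 1.0626;  x = 0.0065+-0.0405z,  y = -0.0103+0.1805z
quadratic in z: (1.0342)z²+(0.0434)z+(-0.0979)=0, √Δ=0.6379 → z ∈ {-0.3294, 0.2874}; z = -0.3294 (taking z<0)
x = 0.0198, y = -0.0697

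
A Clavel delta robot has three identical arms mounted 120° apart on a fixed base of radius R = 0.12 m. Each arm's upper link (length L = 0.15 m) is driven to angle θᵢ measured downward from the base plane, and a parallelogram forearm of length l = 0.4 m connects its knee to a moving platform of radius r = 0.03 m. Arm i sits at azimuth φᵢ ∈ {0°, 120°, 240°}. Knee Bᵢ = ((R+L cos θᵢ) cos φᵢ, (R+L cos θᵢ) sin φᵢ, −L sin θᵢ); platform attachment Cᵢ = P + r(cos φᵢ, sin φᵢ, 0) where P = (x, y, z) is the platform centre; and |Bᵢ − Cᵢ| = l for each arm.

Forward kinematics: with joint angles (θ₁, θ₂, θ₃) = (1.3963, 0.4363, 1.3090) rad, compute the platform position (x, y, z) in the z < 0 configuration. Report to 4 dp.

(-0.0969, 0.1347, -0.4584)

φ1=0.0°: virtual centre (0.1160, 0.0000, -0.1477), radius l
S2 = (0.2259·cos120.0°, 0.2259·sin120.0°, -0.0634) = (-0.1130, 0.1957, -0.0634)
arm 3 at φ=240.0°: e+L cos θ3 = 0.1288;  S3 = (-0.0644, -0.1116, -0.1449)
subtract pairs → two planes through P
linear system: -0.4580x+0.3914y = 0.0198−0.1687z; -0.3609x+-0.2231y = 0.0023−0.0057z
det = 0.2434;  x = -0.0218+0.1637z,  y = 0.0250+-0.2394z
quadratic in z: (1.0841)z²+(0.2383)z+(-0.1185)=0, √Δ=0.7556 → z ∈ {-0.4584, 0.2385}; z = -0.4584 (taking z<0)
x = -0.0969, y = 0.1347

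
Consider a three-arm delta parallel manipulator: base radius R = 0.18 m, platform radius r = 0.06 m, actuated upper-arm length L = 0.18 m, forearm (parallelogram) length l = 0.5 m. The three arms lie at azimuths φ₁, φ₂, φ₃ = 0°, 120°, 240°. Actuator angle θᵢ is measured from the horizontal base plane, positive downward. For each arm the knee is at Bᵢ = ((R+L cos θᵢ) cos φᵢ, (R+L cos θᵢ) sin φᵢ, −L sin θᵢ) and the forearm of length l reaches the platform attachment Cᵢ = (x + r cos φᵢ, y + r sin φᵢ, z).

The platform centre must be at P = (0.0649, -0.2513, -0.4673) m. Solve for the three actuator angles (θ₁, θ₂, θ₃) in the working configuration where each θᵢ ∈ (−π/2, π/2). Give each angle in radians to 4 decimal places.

φ1=0.0° → target in arm frame (0.0649, -0.2513)
  A cos θ + B sin θ = C:  0.0551·cos θ + -0.4673·sin θ = -0.1860
  γ=atan2(-0.4673,0.0551)=-1.4534;  ψ=arccos(-0.3953)=1.9772;  θ1=γ+ψ≈0.5237
arm 2 (φ=120.0°): x'=-0.2501, y'=0.0694
  e−x'=0.3701;  (l²−L²−(e−x')²−y'²−z²)/2L = -0.3960
  θ2 = atan2(B,A) + arccos(C/0.5961) = 1.3964
φ3=240.0° → target in arm frame (0.1852, 0.1819)
  A cos θ + B sin θ = C:  -0.0652·cos θ + -0.4673·sin θ = -0.1058
  γ=atan2(-0.4673,-0.0652)=-1.7094;  ψ=arccos(-0.2242)=1.7970;  θ3=γ+ψ≈0.0876

θ₁ = 0.5237, θ₂ = 1.3964, θ₃ = 0.0876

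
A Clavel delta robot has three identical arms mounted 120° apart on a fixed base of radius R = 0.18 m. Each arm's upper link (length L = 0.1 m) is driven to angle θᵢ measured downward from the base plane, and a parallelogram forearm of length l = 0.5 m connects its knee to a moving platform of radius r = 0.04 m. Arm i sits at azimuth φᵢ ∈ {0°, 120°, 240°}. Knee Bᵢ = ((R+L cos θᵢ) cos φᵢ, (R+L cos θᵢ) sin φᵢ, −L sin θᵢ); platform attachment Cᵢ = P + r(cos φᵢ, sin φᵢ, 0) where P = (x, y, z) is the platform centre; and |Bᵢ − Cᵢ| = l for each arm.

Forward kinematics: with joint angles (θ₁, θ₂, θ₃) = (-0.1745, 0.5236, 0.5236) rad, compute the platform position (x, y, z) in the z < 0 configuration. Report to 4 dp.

(0.0930, 0.0000, -0.4610)

arm 1 at φ=0.0°: (R−r)+L cos θ1 = 0.2385;  centre 1 = (0.2385, 0.0000, 0.0174)
arm 2 at φ=120.0°: (R−r)+L cos θ2 = 0.2266;  centre 2 = (-0.1133, 0.1962, -0.0500)
arm 3 at φ=240.0°: (R−r)+L cos θ3 = 0.2266;  centre 3 = (-0.1133, -0.1962, -0.0500)
subtract pairs → two planes through P
plane₁₂: -0.7036x+0.3925y+-0.1347z = -0.0033
det = 0.5523;  x = 0.0047+-0.1915z,  y = 0.0000+0.0000z
quadratic in z: (1.0367)z²+(0.0548)z+(-0.1951)=0, √Δ=0.9010 → z ∈ {-0.4610, 0.4081}; z = -0.4610 (taking z<0)
x = 0.0930, y = 0.0000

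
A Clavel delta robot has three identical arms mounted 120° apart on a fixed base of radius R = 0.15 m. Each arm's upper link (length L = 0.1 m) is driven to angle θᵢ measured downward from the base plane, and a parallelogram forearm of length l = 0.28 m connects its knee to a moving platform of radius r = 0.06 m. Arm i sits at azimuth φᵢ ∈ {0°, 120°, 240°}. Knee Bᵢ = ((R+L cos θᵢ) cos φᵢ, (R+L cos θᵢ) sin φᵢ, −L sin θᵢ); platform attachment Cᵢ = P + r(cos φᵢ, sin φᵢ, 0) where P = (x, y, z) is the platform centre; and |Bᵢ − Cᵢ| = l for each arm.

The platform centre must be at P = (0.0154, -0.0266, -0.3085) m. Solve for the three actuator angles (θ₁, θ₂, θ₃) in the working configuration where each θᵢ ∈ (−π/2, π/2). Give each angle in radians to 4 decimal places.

θ₁ = 0.7848, θ₂ = 1.0470, θ₃ = 0.7852

φ1=0.0° → target in arm frame (0.0154, -0.0266)
  e−x'=0.0746;  (l²−L²−(e−x')²−y'²−z²)/2L = -0.1652
  θ1 = atan2(B,A) + arccos(C/0.3174) = 0.7848
φ2=120.0° → target in arm frame (-0.0307, 0.0000)
  e−x'=0.1207;  (l²−L²−(e−x')²−y'²−z²)/2L = -0.2067
  γ=atan2(-0.3085,0.1207)=-1.1978;  ψ=arccos(-0.6241)=2.2447;  θ2=γ+ψ≈1.0470
φ3=240.0° → target in arm frame (0.0153, 0.0266)
  e−x'=0.0747;  (l²−L²−(e−x')²−y'²−z²)/2L = -0.1653
  θ3 = atan2(B,A) + arccos(C/0.3174) = 0.7852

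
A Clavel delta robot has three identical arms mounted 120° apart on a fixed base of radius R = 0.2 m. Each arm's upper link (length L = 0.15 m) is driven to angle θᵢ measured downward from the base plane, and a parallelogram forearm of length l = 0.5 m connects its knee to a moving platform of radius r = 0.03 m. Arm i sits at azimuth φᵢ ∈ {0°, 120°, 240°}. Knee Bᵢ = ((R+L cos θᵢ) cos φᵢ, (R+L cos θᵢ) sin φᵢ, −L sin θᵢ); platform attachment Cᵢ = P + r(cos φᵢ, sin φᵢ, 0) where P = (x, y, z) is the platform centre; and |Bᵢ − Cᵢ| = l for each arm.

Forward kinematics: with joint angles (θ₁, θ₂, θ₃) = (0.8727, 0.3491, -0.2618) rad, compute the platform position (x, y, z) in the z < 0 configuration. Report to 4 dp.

S1 = (0.2664·cos0.0°, 0.2664·sin0.0°, -0.1149) = (0.2664, 0.0000, -0.1149)
S2 = (0.3110·cos120.0°, 0.3110·sin120.0°, -0.0513) = (-0.1555, 0.2693, -0.0513)
arm 3 at φ=240.0°: (R−r)+L cos θ3 = 0.3149;  S3 = (-0.1574, -0.2727, 0.0388)
subtract pairs → two planes through P
linear system: -0.8438x+0.5386y = 0.0151−0.1272z; -0.8477x+-0.5454y = 0.0165−0.3075z
Cramer: x(z) = -0.0187+0.2563z;  y(z) = -0.0012+0.1654z
into |P−S₁|² = l²: 1.0930z² + 0.0833z + -0.1555 = 0;  Δ = 0.6868;  z = -0.4172 or 0.3410 → z<0 root = -0.4172
x = -0.1256, y = -0.0702

(-0.1256, -0.0702, -0.4172)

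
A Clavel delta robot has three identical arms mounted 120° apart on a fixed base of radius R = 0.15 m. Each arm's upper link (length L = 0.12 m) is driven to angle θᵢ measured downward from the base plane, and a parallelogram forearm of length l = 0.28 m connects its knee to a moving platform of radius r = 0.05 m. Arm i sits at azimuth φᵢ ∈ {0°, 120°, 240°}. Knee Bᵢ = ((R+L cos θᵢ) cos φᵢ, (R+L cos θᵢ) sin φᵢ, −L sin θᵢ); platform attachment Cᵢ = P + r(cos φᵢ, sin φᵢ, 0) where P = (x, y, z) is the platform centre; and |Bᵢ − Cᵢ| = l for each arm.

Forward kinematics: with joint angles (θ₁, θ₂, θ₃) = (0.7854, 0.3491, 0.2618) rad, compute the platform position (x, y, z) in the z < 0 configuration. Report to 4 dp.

(-0.0498, -0.0070, -0.2375)

O1 = (0.1849·cos0.0°, 0.1849·sin0.0°, -0.0849) = (0.1849, 0.0000, -0.0849)
O2 = (0.2128·cos120.0°, 0.2128·sin120.0°, -0.0410) = (-0.1064, 0.1843, -0.0410)
arm 3 at φ=240.0°: e+L cos θ3 = 0.2159;  O3 = (-0.1080, -0.1870, -0.0311)
|O₂|²−|O₁|² = 0.0056;  |O₃|²−|O₁|² = 0.0062
[-0.5825 0.3685 0.0876]·P = 0.0056;  [-0.5856 -0.3740 0.1076]·P = 0.0062
Cramer: x(z) = -0.0101+0.1670z;  y(z) = -0.0008+0.0262z
sphere 1 gives Az²+Bz+C=0 with A=1.0286, B=0.1046, C=-0.0332;  B²−4AC=0.1475;  roots -0.2375, 0.1359;  negative root z = -0.2375
x = -0.0498, y = -0.0070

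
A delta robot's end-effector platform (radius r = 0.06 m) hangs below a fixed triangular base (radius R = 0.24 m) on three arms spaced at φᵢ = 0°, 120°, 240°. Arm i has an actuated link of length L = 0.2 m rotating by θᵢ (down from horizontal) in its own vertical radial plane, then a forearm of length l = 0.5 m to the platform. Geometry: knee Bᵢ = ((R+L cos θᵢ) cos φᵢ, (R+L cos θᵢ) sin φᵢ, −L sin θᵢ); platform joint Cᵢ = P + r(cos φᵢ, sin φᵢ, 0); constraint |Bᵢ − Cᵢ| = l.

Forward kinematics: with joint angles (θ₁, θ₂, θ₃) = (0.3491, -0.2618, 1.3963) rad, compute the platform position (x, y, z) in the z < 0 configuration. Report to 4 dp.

φ1=0.0°: virtual centre (0.3679, 0.0000, -0.0684), radius l
φ2=120.0°: virtual centre (-0.1866, 0.3232, 0.0518), radius l
O3 = (0.2147·cos240.0°, 0.2147·sin240.0°, -0.1970) = (-0.1074, -0.1860, -0.1970)
eliminate P² terms by subtracting sphere 1 from 2 and 3
plane₁₂: -1.1091x+0.6464y+0.2403z = 0.0019
det = 1.0269;  x = 0.0340+-0.0748z,  y = 0.0613+-0.5002z
quadratic in z: (1.2558)z²+(0.1254)z+(-0.1301)=0, √Δ=0.8180 → z ∈ {-0.3756, 0.2757}; z = -0.3756 (taking z<0)
x = 0.0621, y = 0.2492

(0.0621, 0.2492, -0.3756)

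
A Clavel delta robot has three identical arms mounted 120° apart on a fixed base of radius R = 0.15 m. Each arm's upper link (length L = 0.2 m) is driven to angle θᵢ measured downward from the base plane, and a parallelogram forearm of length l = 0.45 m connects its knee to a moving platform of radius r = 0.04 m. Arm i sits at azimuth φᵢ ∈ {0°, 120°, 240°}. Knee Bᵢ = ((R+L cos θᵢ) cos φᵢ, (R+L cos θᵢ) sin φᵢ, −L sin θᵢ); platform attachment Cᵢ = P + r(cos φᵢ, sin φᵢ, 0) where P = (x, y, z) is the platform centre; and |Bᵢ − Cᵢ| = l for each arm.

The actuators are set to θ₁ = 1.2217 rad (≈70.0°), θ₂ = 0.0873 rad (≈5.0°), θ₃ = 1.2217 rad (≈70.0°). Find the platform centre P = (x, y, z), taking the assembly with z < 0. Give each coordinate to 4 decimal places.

φ1=0.0°: virtual centre (0.1784, 0.0000, -0.1879), radius l
φ2=120.0°: virtual centre (-0.1546, 0.2678, -0.0174), radius l
φ3=240.0°: virtual centre (-0.0892, -0.1545, -0.1879), radius l
eliminate P² terms by subtracting sphere 1 from 2 and 3
plane₁₂: -0.6661x+0.5356y+0.3410z = 0.0288
det = 0.4925;  x = -0.0181+0.2140z,  y = 0.0313+-0.3706z
into |P−O₁|² = l²: 1.1831z² + 0.2686z + -0.1276 = 0;  Δ = 0.6760;  z = -0.4610 or 0.2340 → z<0 root = -0.4610
x = -0.1167, y = 0.2021

(-0.1167, 0.2021, -0.4610)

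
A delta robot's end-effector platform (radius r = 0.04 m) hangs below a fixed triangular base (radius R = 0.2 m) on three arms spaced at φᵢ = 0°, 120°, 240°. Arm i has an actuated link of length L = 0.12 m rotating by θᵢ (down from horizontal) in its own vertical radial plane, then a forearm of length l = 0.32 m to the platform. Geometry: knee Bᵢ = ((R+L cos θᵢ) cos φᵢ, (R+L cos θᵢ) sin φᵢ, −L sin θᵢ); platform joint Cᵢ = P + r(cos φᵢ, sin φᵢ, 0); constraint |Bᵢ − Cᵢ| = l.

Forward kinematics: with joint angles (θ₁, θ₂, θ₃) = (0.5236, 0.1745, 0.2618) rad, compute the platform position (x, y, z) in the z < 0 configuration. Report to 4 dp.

O1 = (0.2639·cos0.0°, 0.2639·sin0.0°, -0.0600) = (0.2639, 0.0000, -0.0600)
φ2=120.0°: virtual centre (-0.1391, 0.2409, -0.0208), radius l
O3 = (0.2759·cos240.0°, 0.2759·sin240.0°, -0.0311) = (-0.1380, -0.2389, -0.0311)
subtract pairs → two planes through P
linear system: -0.8060x+0.4818y = 0.0046−0.0783z; -0.8038x+-0.4779y = 0.0038−0.0579z
det = 0.7725;  x = -0.0052+0.0846z,  y = 0.0007+-0.0211z
quadratic in z: (1.0076)z²+(0.0744)z+(-0.0264)=0, √Δ=0.3344 → z ∈ {-0.2029, 0.1290}; z = -0.2029 (taking z<0)
x = -0.0224, y = 0.0050

(-0.0224, 0.0050, -0.2029)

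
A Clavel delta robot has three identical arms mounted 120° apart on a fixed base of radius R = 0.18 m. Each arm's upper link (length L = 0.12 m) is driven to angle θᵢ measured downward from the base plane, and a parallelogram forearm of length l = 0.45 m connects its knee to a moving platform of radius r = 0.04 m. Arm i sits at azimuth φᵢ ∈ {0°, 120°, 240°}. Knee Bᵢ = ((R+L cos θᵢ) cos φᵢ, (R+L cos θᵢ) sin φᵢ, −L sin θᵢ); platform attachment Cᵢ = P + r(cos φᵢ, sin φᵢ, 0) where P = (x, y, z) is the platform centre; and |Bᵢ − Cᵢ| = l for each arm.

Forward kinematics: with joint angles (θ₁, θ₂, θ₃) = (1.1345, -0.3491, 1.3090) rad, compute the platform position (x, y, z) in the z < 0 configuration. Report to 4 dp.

(-0.0844, 0.1956, -0.4064)

φ1=0.0°: virtual centre (0.1907, 0.0000, -0.1088), radius l
φ2=120.0°: virtual centre (-0.1264, 0.2189, 0.0410), radius l
O3 = (0.1711·cos240.0°, 0.1711·sin240.0°, -0.1159) = (-0.0855, -0.1481, -0.1159)
|O₂|²−|O₁|² = 0.0174;  |O₃|²−|O₁|² = -0.0055
[-0.6342 0.4378 0.2996]·P = 0.0174;  [-0.5525 -0.2963 -0.0143]·P = -0.0055
det = 0.4298;  x = -0.0064+0.1920z,  y = 0.0305+-0.4063z
into |P−O₁|² = l²: 1.2019z² + 0.1171z + -0.1509 = 0;  Δ = 0.7392;  z = -0.4064 or 0.3090 → z<0 root = -0.4064
x = -0.0844, y = 0.1956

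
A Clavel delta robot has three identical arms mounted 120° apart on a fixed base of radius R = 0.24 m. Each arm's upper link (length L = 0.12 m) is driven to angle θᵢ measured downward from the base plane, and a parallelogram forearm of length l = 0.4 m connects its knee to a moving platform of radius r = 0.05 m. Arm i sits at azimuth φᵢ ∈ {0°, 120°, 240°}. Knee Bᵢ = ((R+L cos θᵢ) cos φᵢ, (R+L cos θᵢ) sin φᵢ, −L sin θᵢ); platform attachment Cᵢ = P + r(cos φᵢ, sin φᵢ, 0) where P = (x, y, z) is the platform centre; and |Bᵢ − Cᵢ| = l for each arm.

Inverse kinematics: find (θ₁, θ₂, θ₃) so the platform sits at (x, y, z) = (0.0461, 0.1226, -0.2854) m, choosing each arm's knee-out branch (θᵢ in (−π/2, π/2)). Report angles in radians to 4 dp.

arm 1 (φ=0.0°): x'=0.0461, y'=0.1226
  A=0.1439, B=-0.2854, C=(l²−L²−A²−y'²−z²)/(2L)=0.1184
  γ=atan2(-0.2854,0.1439)=-1.1038;  ψ=arccos(0.3703)=1.1914;  θ1=γ+ψ≈0.0876
rotate P by −φ2: (0.0831, -0.1012, -0.2854)
  A=0.1069, B=-0.2854, C=(l²−L²−A²−y'²−z²)/(2L)=0.1770
  θ2 = atan2(B,A) + arccos(C/0.3048) = -0.2614
rotate P by −φ3: (-0.1292, -0.0214, -0.2854)
  A=0.3192, B=-0.2854, C=(l²−L²−A²−y'²−z²)/(2L)=-0.1592
  θ3 = atan2(B,A) + arccos(C/0.4282) = 1.2223

θ₁ = 0.0876, θ₂ = -0.2614, θ₃ = 1.2223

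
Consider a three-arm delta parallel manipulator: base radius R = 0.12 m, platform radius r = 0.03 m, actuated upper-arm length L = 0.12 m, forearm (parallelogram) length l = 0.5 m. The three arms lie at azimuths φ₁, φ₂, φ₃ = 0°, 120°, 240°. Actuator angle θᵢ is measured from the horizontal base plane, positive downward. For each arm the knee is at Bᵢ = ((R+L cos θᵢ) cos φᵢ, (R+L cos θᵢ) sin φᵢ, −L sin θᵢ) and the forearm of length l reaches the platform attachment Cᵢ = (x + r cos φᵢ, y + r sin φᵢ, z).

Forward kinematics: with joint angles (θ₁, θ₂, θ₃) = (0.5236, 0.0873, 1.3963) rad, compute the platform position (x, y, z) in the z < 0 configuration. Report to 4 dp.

O1 = (0.1939·cos0.0°, 0.1939·sin0.0°, -0.0600) = (0.1939, 0.0000, -0.0600)
φ2=120.0°: virtual centre (-0.1048, 0.1815, -0.0105), radius l
φ3=240.0°: virtual centre (-0.0554, -0.0960, -0.1182), radius l
|O₂|²−|O₁|² = 0.0028;  |O₃|²−|O₁|² = -0.0150
plane₁₂: -0.5974x+0.3629y+0.0991z = 0.0028
det = 0.2957;  x = 0.0165+-0.0785z,  y = 0.0350+-0.4022z
into |P−O₁|² = l²: 1.1679z² + 0.1197z + -0.2137 = 0;  Δ = 1.0127;  z = -0.4821 or 0.3796 → z<0 root = -0.4821
x = 0.0544, y = 0.2288

(0.0544, 0.2288, -0.4821)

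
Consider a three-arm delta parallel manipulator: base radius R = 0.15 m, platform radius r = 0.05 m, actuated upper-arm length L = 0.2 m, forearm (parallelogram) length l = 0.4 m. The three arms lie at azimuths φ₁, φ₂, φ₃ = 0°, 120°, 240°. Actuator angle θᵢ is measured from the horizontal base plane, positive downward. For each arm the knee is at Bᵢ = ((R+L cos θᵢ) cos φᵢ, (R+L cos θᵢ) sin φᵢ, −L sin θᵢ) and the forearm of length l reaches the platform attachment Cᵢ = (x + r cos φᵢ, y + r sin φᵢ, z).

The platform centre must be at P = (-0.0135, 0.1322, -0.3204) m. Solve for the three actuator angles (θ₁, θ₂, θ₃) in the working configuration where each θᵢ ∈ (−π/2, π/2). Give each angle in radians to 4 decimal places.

θ₁ = 0.4363, θ₂ = -0.1749, θ₃ = 0.7854

rotate P by −φ1: (-0.0135, 0.1322, -0.3204)
  A cos θ + B sin θ = C:  0.1135·cos θ + -0.3204·sin θ = -0.0325
  θ1 = atan2(B,A) + arccos(C/0.3399) = 0.4363
arm 2 (φ=120.0°): x'=0.1212, y'=-0.0544
  A cos θ + B sin θ = C:  -0.0212·cos θ + -0.3204·sin θ = 0.0348
  γ=atan2(-0.3204,-0.0212)=-1.6370;  ψ=arccos(0.1085)=1.4621;  θ2=γ+ψ≈-0.1749
φ3=240.0° → target in arm frame (-0.1077, -0.0778)
  A=0.2077, B=-0.3204, C=(l²−L²−A²−y'²−z²)/(2L)=-0.0797
  √(A²+B²)=0.3819;  θ3 = -0.9956+1.7809 ≈ 0.7854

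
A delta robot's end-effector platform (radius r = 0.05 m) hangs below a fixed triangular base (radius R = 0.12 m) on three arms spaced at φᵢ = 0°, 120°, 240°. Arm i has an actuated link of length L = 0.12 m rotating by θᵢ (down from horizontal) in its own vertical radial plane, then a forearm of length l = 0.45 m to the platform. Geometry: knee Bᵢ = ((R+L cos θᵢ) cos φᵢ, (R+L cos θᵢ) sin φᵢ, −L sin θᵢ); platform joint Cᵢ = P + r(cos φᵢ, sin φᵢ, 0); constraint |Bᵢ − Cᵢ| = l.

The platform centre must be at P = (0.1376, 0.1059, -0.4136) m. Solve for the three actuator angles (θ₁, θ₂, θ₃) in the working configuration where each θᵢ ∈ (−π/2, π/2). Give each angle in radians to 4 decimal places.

arm 1 (φ=0.0°): x'=0.1376, y'=0.1059
  A cos θ + B sin θ = C:  -0.0676·cos θ + -0.4136·sin θ = 0.0052
  γ=atan2(-0.4136,-0.0676)=-1.7328;  ψ=arccos(0.0124)=1.5584;  θ1=γ+ψ≈-0.1744
arm 2 (φ=120.0°): x'=0.0229, y'=-0.1721
  e−x'=0.0471;  (l²−L²−(e−x')²−y'²−z²)/2L = -0.0617
  θ2 = atan2(B,A) + arccos(C/0.4163) = 0.2621
arm 3 (φ=240.0°): x'=-0.1605, y'=0.0662
  A=0.2305, B=-0.4136, C=(l²−L²−A²−y'²−z²)/(2L)=-0.1687
  √(A²+B²)=0.4735;  θ3 = -1.0623+1.9351 ≈ 0.8727

θ₁ = -0.1744, θ₂ = 0.2621, θ₃ = 0.8727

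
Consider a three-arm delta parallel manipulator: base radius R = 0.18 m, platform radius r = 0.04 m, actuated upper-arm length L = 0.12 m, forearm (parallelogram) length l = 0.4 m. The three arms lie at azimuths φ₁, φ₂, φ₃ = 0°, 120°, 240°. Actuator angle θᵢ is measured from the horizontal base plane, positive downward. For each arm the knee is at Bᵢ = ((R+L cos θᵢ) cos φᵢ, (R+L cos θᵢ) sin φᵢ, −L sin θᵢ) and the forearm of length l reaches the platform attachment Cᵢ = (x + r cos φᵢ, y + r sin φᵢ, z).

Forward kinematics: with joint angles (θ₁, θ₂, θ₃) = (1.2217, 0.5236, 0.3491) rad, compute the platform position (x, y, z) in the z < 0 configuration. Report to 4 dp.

(-0.1095, -0.0188, -0.3870)

centre 1 = (0.1810·cos0.0°, 0.1810·sin0.0°, -0.1128) = (0.1810, 0.0000, -0.1128)
φ2=120.0°: virtual centre (-0.1220, 0.2112, -0.0600), radius l
φ3=240.0°: virtual centre (-0.1264, -0.2189, -0.0410), radius l
eliminate P² terms by subtracting sphere 1 from 2 and 3
linear system: -0.6060x+0.4225y = 0.0176−0.1055z; -0.6149x+-0.4378y = 0.0201−0.1434z
Cramer: x(z) = -0.0308+0.2034z;  y(z) = -0.0026+0.0420z
into |P−centre ₁|² = l²: 1.0431z² + 0.1391z + -0.1024 = 0;  Δ = 0.4466;  z = -0.3870 or 0.2536 → z<0 root = -0.3870
x = -0.1095, y = -0.0188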